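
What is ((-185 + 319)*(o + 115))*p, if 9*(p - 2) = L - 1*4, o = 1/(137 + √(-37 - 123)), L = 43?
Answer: 5542570712/56787 - 10184*I*√10/56787 ≈ 97603.0 - 0.56711*I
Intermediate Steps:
o = 1/(137 + 4*I*√10) (o = 1/(137 + √(-160)) = 1/(137 + 4*I*√10) ≈ 0.0072376 - 0.00066824*I)
p = 19/3 (p = 2 + (43 - 1*4)/9 = 2 + (43 - 4)/9 = 2 + (⅑)*39 = 2 + 13/3 = 19/3 ≈ 6.3333)
((-185 + 319)*(o + 115))*p = ((-185 + 319)*((137/18929 - 4*I*√10/18929) + 115))*(19/3) = (134*(2176972/18929 - 4*I*√10/18929))*(19/3) = (291714248/18929 - 536*I*√10/18929)*(19/3) = 5542570712/56787 - 10184*I*√10/56787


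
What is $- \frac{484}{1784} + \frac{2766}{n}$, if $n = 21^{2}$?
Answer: $\frac{393425}{65562} \approx 6.0008$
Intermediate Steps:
$n = 441$
$- \frac{484}{1784} + \frac{2766}{n} = - \frac{484}{1784} + \frac{2766}{441} = \left(-484\right) \frac{1}{1784} + 2766 \cdot \frac{1}{441} = - \frac{121}{446} + \frac{922}{147} = \frac{393425}{65562}$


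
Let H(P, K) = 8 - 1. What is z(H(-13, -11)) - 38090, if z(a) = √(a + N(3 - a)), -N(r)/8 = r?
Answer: -38090 + √39 ≈ -38084.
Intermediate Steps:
N(r) = -8*r
H(P, K) = 7
z(a) = √(-24 + 9*a) (z(a) = √(a - 8*(3 - a)) = √(a + (-24 + 8*a)) = √(-24 + 9*a))
z(H(-13, -11)) - 38090 = √(-24 + 9*7) - 38090 = √(-24 + 63) - 38090 = √39 - 38090 = -38090 + √39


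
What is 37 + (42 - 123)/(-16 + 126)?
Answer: 3989/110 ≈ 36.264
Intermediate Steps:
37 + (42 - 123)/(-16 + 126) = 37 - 81/110 = 3989/110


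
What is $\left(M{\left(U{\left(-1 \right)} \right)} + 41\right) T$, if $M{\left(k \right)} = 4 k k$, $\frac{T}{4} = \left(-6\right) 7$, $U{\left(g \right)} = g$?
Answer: $-7560$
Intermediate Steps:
$T = -168$ ($T = 4 \left(\left(-6\right) 7\right) = 4 \left(-42\right) = -168$)
$M{\left(k \right)} = 4 k^{2}$
$\left(M{\left(U{\left(-1 \right)} \right)} + 41\right) T = \left(4 \left(-1\right)^{2} + 41\right) \left(-168\right) = \left(4 \cdot 1 + 41\right) \left(-168\right) = \left(4 + 41\right) \left(-168\right) = 45 \left(-168\right) = -7560$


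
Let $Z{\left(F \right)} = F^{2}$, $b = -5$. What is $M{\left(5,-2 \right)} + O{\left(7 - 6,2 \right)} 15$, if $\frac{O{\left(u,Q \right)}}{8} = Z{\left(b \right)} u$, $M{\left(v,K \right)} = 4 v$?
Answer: $3020$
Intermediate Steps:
$O{\left(u,Q \right)} = 200 u$ ($O{\left(u,Q \right)} = 8 \left(-5\right)^{2} u = 8 \cdot 25 u = 200 u$)
$M{\left(5,-2 \right)} + O{\left(7 - 6,2 \right)} 15 = 4 \cdot 5 + 200 \left(7 - 6\right) 15 = 20 + 200 \cdot 1 \cdot 15 = 20 + 200 \cdot 15 = 20 + 3000 = 3020$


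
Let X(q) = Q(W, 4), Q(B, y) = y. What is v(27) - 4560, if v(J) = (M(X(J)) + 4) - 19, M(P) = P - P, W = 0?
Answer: -4575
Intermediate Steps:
X(q) = 4
M(P) = 0
v(J) = -15 (v(J) = (0 + 4) - 19 = 4 - 19 = -15)
v(27) - 4560 = -15 - 4560 = -4575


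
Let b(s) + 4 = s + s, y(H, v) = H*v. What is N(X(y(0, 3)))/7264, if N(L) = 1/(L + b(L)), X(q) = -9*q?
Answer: -1/29056 ≈ -3.4416e-5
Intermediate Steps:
b(s) = -4 + 2*s (b(s) = -4 + (s + s) = -4 + 2*s)
N(L) = 1/(-4 + 3*L) (N(L) = 1/(L + (-4 + 2*L)) = 1/(-4 + 3*L))
N(X(y(0, 3)))/7264 = 1/(-4 + 3*(-0*3)*7264) = (1/7264)/(-4 + 3*(-9*0)) = (1/7264)/(-4 + 3*0) = (1/7264)/(-4 + 0) = (1/7264)/(-4) = -1/4*1/7264 = -1/29056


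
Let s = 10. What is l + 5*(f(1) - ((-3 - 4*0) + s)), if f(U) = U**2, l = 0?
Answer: -30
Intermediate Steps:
l + 5*(f(1) - ((-3 - 4*0) + s)) = 0 + 5*(1**2 - ((-3 - 4*0) + 10)) = 0 + 5*(1 - ((-3 + 0) + 10)) = 0 + 5*(1 - (-3 + 10)) = 0 + 5*(1 - 1*7) = 0 + 5*(1 - 7) = 0 + 5*(-6) = 0 - 30 = -30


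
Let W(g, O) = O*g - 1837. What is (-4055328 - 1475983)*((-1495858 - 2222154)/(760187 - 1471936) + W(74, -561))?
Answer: 170648206336304857/711749 ≈ 2.3976e+11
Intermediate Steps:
W(g, O) = -1837 + O*g
(-4055328 - 1475983)*((-1495858 - 2222154)/(760187 - 1471936) + W(74, -561)) = (-4055328 - 1475983)*((-1495858 - 2222154)/(760187 - 1471936) + (-1837 - 561*74)) = -5531311*(-3718012/(-711749) + (-1837 - 41514)) = -5531311*(-3718012*(-1/711749) - 43351) = -5531311*(3718012/711749 - 43351) = -5531311*(-30851312887/711749) = 170648206336304857/711749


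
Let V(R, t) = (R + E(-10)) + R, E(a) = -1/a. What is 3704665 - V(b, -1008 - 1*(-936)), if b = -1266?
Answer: 37071969/10 ≈ 3.7072e+6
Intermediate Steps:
V(R, t) = ⅒ + 2*R (V(R, t) = (R - 1/(-10)) + R = (R - 1*(-⅒)) + R = (R + ⅒) + R = (⅒ + R) + R = ⅒ + 2*R)
3704665 - V(b, -1008 - 1*(-936)) = 3704665 - (⅒ + 2*(-1266)) = 3704665 - (⅒ - 2532) = 3704665 - 1*(-25319/10) = 3704665 + 25319/10 = 37071969/10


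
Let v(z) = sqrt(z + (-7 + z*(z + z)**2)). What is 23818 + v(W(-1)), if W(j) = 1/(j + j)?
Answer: 23818 + 2*I*sqrt(2) ≈ 23818.0 + 2.8284*I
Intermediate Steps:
W(j) = 1/(2*j)
v(z) = sqrt(-7 + z + 4*z**3) (v(z) = sqrt(z + (-7 + z*(2*z)**2)) = sqrt(z + (-7 + z*(4*z**2))) = sqrt(z + (-7 + 4*z**3)) = sqrt(-7 + z + 4*z**3))
23818 + v(W(-1)) = 23818 + sqrt(-7 + (1/2)/(-1) + 4*((1/2)/(-1))**3) = 23818 + sqrt(-7 + (1/2)*(-1) + 4*((1/2)*(-1))**3) = 23818 + sqrt(-7 - 1/2 + 4*(-1/2)**3) = 23818 + sqrt(-7 - 1/2 + 4*(-1/8)) = 23818 + sqrt(-7 - 1/2 - 1/2) = 23818 + sqrt(-8) = 23818 + 2*I*sqrt(2)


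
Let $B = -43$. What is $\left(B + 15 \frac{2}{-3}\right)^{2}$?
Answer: $2809$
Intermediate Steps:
$\left(B + 15 \frac{2}{-3}\right)^{2} = \left(-43 + 15 \frac{2}{-3}\right)^{2} = \left(-43 + 15 \cdot 2 \left(- \frac{1}{3}\right)\right)^{2} = \left(-43 + 15 \left(- \frac{2}{3}\right)\right)^{2} = \left(-43 - 10\right)^{2} = \left(-53\right)^{2} = 2809$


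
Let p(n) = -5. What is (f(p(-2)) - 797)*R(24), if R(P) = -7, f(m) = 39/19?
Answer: 105728/19 ≈ 5564.6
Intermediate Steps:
f(m) = 39/19 (f(m) = 39*(1/19) = 39/19)
(f(p(-2)) - 797)*R(24) = (39/19 - 797)*(-7) = -15104/19*(-7) = 105728/19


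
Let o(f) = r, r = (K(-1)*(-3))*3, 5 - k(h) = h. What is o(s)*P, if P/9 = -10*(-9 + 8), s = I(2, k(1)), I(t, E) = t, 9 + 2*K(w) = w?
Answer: 4050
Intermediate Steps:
K(w) = -9/2 + w/2
k(h) = 5 - h
s = 2
P = 90 (P = 9*(-10*(-9 + 8)) = 9*(-10*(-1)) = 9*10 = 90)
r = 45 (r = ((-9/2 + (1/2)*(-1))*(-3))*3 = ((-9/2 - 1/2)*(-3))*3 = -5*(-3)*3 = 15*3 = 45)
o(f) = 45
o(s)*P = 45*90 = 4050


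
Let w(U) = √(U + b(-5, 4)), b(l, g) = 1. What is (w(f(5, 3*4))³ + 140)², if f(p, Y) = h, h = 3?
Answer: 21904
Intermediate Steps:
f(p, Y) = 3
w(U) = √(1 + U) (w(U) = √(U + 1) = √(1 + U))
(w(f(5, 3*4))³ + 140)² = ((√(1 + 3))³ + 140)² = ((√4)³ + 140)² = (2³ + 140)² = (8 + 140)² = 148² = 21904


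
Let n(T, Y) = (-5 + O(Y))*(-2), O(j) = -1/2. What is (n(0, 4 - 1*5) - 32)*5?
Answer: -105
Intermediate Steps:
O(j) = -½ (O(j) = -1*½ = -½)
n(T, Y) = 11 (n(T, Y) = (-5 - ½)*(-2) = -11/2*(-2) = 11)
(n(0, 4 - 1*5) - 32)*5 = (11 - 32)*5 = -21*5 = -105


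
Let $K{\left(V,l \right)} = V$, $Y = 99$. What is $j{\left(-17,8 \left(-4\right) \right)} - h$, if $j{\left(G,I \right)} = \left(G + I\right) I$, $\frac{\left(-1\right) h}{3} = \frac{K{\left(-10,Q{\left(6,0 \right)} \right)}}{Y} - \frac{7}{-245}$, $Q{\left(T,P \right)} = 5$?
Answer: $\frac{1810789}{1155} \approx 1567.8$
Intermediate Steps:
$h = \frac{251}{1155}$ ($h = - 3 \left(- \frac{10}{99} - \frac{7}{-245}\right) = - 3 \left(\left(-10\right) \frac{1}{99} - - \frac{1}{35}\right) = - 3 \left(- \frac{10}{99} + \frac{1}{35}\right) = \left(-3\right) \left(- \frac{251}{3465}\right) = \frac{251}{1155} \approx 0.21732$)
$j{\left(G,I \right)} = I \left(G + I\right)$
$j{\left(-17,8 \left(-4\right) \right)} - h = 8 \left(-4\right) \left(-17 + 8 \left(-4\right)\right) - \frac{251}{1155} = - 32 \left(-17 - 32\right) - \frac{251}{1155} = \left(-32\right) \left(-49\right) - \frac{251}{1155} = 1568 - \frac{251}{1155} = \frac{1810789}{1155}$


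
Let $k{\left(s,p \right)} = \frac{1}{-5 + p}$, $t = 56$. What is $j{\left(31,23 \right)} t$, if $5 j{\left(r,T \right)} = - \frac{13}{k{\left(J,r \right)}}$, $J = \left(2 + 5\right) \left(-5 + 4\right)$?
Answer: $- \frac{18928}{5} \approx -3785.6$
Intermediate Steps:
$J = -7$ ($J = 7 \left(-1\right) = -7$)
$j{\left(r,T \right)} = 13 - \frac{13 r}{5}$ ($j{\left(r,T \right)} = \frac{\left(-13\right) \frac{1}{\frac{1}{-5 + r}}}{5} = \frac{\left(-13\right) \left(-5 + r\right)}{5} = \frac{65 - 13 r}{5} = 13 - \frac{13 r}{5}$)
$j{\left(31,23 \right)} t = \left(13 - \frac{403}{5}\right) 56 = \left(- \frac{338}{5}\right) 56 = - \frac{18928}{5}$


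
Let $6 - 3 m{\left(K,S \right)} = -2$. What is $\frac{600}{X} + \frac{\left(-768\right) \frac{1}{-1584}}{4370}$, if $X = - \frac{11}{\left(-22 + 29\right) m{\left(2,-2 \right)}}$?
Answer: $- \frac{73415992}{72105} \approx -1018.2$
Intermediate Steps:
$m{\left(K,S \right)} = \frac{8}{3}$ ($m{\left(K,S \right)} = 2 - - \frac{2}{3} = 2 + \frac{2}{3} = \frac{8}{3}$)
$X = - \frac{33}{56}$ ($X = - \frac{11}{\left(-22 + 29\right) \frac{8}{3}} = - \frac{11}{7 \cdot \frac{8}{3}} = - \frac{11}{\frac{56}{3}} = \left(-11\right) \frac{3}{56} = - \frac{33}{56} \approx -0.58929$)
$\frac{600}{X} + \frac{\left(-768\right) \frac{1}{-1584}}{4370} = \frac{600}{- \frac{33}{56}} + \frac{\left(-768\right) \frac{1}{-1584}}{4370} = 600 \left(- \frac{56}{33}\right) + \left(-768\right) \left(- \frac{1}{1584}\right) \frac{1}{4370} = - \frac{11200}{11} + \frac{16}{33} \cdot \frac{1}{4370} = - \frac{11200}{11} + \frac{8}{72105} = - \frac{73415992}{72105}$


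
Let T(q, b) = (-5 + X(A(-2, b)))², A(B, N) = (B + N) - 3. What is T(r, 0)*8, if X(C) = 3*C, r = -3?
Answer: 3200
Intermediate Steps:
A(B, N) = -3 + B + N
T(q, b) = (-20 + 3*b)² (T(q, b) = (-5 + 3*(-3 - 2 + b))² = (-5 + 3*(-5 + b))² = (-5 + (-15 + 3*b))² = (-20 + 3*b)²)
T(r, 0)*8 = (20 - 3*0)²*8 = (20 + 0)²*8 = 20²*8 = 400*8 = 3200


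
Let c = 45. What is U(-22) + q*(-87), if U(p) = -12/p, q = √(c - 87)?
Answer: 6/11 - 87*I*√42 ≈ 0.54545 - 563.82*I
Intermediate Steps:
q = I*√42 (q = √(45 - 87) = √(-42) = I*√42 ≈ 6.4807*I)
U(-22) + q*(-87) = -12/(-22) + (I*√42)*(-87) = -12*(-1/22) - 87*I*√42 = 6/11 - 87*I*√42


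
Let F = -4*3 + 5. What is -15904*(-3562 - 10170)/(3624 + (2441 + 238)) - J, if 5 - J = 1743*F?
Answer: 141459310/6303 ≈ 22443.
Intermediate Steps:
F = -7 (F = -12 + 5 = -7)
J = 12206 (J = 5 - 1743*(-7) = 5 - 1*(-12201) = 5 + 12201 = 12206)
-15904*(-3562 - 10170)/(3624 + (2441 + 238)) - J = -15904*(-3562 - 10170)/(3624 + (2441 + 238)) - 1*12206 = -15904*(-13732/(3624 + 2679)) - 12206 = -15904/(6303*(-1/13732)) - 12206 = -15904/(-6303/13732) - 12206 = -15904*(-13732/6303) - 12206 = 218393728/6303 - 12206 = 141459310/6303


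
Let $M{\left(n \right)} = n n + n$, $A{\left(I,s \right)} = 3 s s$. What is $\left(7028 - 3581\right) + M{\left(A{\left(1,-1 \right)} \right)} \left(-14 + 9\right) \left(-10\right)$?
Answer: $4047$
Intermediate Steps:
$A{\left(I,s \right)} = 3 s^{2}$
$M{\left(n \right)} = n + n^{2}$ ($M{\left(n \right)} = n^{2} + n = n + n^{2}$)
$\left(7028 - 3581\right) + M{\left(A{\left(1,-1 \right)} \right)} \left(-14 + 9\right) \left(-10\right) = \left(7028 - 3581\right) + 3 \left(-1\right)^{2} \left(1 + 3 \left(-1\right)^{2}\right) \left(-14 + 9\right) \left(-10\right) = 3447 + 3 \cdot 1 \left(1 + 3 \cdot 1\right) \left(-5\right) \left(-10\right) = 3447 + 3 \left(1 + 3\right) \left(-5\right) \left(-10\right) = 3447 + 3 \cdot 4 \left(-5\right) \left(-10\right) = 3447 + 12 \left(-5\right) \left(-10\right) = 3447 - -600 = 3447 + 600 = 4047$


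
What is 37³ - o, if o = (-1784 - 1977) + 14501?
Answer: 39913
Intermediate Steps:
o = 10740 (o = -3761 + 14501 = 10740)
37³ - o = 37³ - 1*10740 = 50653 - 10740 = 39913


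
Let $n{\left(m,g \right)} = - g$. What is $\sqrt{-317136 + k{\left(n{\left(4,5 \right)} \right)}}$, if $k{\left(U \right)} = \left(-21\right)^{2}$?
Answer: $i \sqrt{316695} \approx 562.76 i$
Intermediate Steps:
$k{\left(U \right)} = 441$
$\sqrt{-317136 + k{\left(n{\left(4,5 \right)} \right)}} = \sqrt{-317136 + 441} = \sqrt{-316695} = i \sqrt{316695}$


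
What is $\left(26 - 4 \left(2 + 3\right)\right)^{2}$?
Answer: $36$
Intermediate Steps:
$\left(26 - 4 \left(2 + 3\right)\right)^{2} = \left(26 - 20\right)^{2} = 6^{2} = 36$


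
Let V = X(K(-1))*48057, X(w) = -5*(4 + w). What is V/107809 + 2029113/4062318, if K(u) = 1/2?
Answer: -4116130887/431907733 ≈ -9.5301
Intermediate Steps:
K(u) = ½
X(w) = -20 - 5*w
V = -2162565/2 (V = (-20 - 5*½)*48057 = (-20 - 5/2)*48057 = -45/2*48057 = -2162565/2 ≈ -1.0813e+6)
V/107809 + 2029113/4062318 = -2162565/2/107809 + 2029113/4062318 = -2162565/2*1/107809 + 2029113*(1/4062318) = -2162565/215618 + 676371/1354106 = -4116130887/431907733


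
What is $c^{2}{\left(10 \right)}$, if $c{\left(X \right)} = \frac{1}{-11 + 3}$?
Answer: $\frac{1}{64} \approx 0.015625$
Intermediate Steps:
$c{\left(X \right)} = - \frac{1}{8}$ ($c{\left(X \right)} = \frac{1}{-8} = - \frac{1}{8}$)
$c^{2}{\left(10 \right)} = \left(- \frac{1}{8}\right)^{2} = \frac{1}{64}$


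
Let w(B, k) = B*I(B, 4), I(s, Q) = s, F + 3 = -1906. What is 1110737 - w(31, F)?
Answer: 1109776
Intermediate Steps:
F = -1909 (F = -3 - 1906 = -1909)
w(B, k) = B**2 (w(B, k) = B*B = B**2)
1110737 - w(31, F) = 1110737 - 1*31**2 = 1110737 - 1*961 = 1110737 - 961 = 1109776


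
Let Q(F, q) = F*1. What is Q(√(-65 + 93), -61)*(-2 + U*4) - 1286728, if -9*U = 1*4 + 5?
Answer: -1286728 - 12*√7 ≈ -1.2868e+6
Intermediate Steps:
Q(F, q) = F
U = -1 (U = -(1*4 + 5)/9 = -(4 + 5)/9 = -⅑*9 = -1)
Q(√(-65 + 93), -61)*(-2 + U*4) - 1286728 = √(-65 + 93)*(-2 - 1*4) - 1286728 = √28*(-2 - 4) - 1286728 = (2*√7)*(-6) - 1286728 = -12*√7 - 1286728 = -1286728 - 12*√7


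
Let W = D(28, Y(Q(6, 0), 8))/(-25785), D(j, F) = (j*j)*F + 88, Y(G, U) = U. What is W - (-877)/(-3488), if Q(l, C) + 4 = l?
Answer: -2986475/5995872 ≈ -0.49809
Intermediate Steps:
Q(l, C) = -4 + l
D(j, F) = 88 + F*j² (D(j, F) = j²*F + 88 = F*j² + 88 = 88 + F*j²)
W = -424/1719 (W = (88 + 8*28²)/(-25785) = (88 + 8*784)*(-1/25785) = (88 + 6272)*(-1/25785) = 6360*(-1/25785) = -424/1719 ≈ -0.24665)
W - (-877)/(-3488) = -424/1719 - (-877)/(-3488) = -424/1719 - (-877)*(-1)/3488 = -424/1719 - 1*877/3488 = -424/1719 - 877/3488 = -2986475/5995872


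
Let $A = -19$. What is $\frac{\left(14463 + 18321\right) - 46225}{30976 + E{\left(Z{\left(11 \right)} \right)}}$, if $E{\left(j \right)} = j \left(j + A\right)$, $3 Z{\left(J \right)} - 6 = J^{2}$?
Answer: $- \frac{120969}{287674} \approx -0.42051$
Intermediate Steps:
$Z{\left(J \right)} = 2 + \frac{J^{2}}{3}$
$E{\left(j \right)} = j \left(-19 + j\right)$ ($E{\left(j \right)} = j \left(j - 19\right) = j \left(-19 + j\right)$)
$\frac{\left(14463 + 18321\right) - 46225}{30976 + E{\left(Z{\left(11 \right)} \right)}} = \frac{\left(14463 + 18321\right) - 46225}{30976 + \left(2 + \frac{11^{2}}{3}\right) \left(-19 + \left(2 + \frac{11^{2}}{3}\right)\right)} = \frac{32784 - 46225}{30976 + \left(2 + \frac{1}{3} \cdot 121\right) \left(-19 + \left(2 + \frac{1}{3} \cdot 121\right)\right)} = - \frac{13441}{30976 + \left(2 + \frac{121}{3}\right) \left(-19 + \left(2 + \frac{121}{3}\right)\right)} = - \frac{13441}{30976 + \frac{127 \left(-19 + \frac{127}{3}\right)}{3}} = - \frac{13441}{30976 + \frac{127}{3} \cdot \frac{70}{3}} = - \frac{13441}{30976 + \frac{8890}{9}} = - \frac{13441}{\frac{287674}{9}} = \left(-13441\right) \frac{9}{287674} = - \frac{120969}{287674}$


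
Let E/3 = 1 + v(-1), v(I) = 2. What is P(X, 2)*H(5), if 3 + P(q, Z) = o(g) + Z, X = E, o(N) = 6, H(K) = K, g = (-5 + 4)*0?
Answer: 25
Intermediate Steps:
g = 0 (g = -1*0 = 0)
E = 9 (E = 3*(1 + 2) = 3*3 = 9)
X = 9
P(q, Z) = 3 + Z (P(q, Z) = -3 + (6 + Z) = 3 + Z)
P(X, 2)*H(5) = (3 + 2)*5 = 5*5 = 25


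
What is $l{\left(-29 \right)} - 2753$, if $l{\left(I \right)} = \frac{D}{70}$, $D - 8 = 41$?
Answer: $- \frac{27523}{10} \approx -2752.3$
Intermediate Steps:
$D = 49$ ($D = 8 + 41 = 49$)
$l{\left(I \right)} = \frac{7}{10}$ ($l{\left(I \right)} = \frac{49}{70} = 49 \cdot \frac{1}{70} = \frac{7}{10}$)
$l{\left(-29 \right)} - 2753 = \frac{7}{10} - 2753 = - \frac{27523}{10}$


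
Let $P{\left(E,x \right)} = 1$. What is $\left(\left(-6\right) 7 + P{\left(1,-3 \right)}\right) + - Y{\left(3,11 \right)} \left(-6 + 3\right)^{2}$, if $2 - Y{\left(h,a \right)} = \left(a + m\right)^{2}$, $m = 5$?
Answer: $2245$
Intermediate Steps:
$Y{\left(h,a \right)} = 2 - \left(5 + a\right)^{2}$ ($Y{\left(h,a \right)} = 2 - \left(a + 5\right)^{2} = 2 - \left(5 + a\right)^{2}$)
$\left(\left(-6\right) 7 + P{\left(1,-3 \right)}\right) + - Y{\left(3,11 \right)} \left(-6 + 3\right)^{2} = \left(\left(-6\right) 7 + 1\right) + - (2 - \left(5 + 11\right)^{2}) \left(-6 + 3\right)^{2} = \left(-42 + 1\right) + - (2 - 16^{2}) \left(-3\right)^{2} = -41 + - (2 - 256) 9 = -41 + \left(-1\right) \left(-254\right) 9 = -41 + 254 \cdot 9 = -41 + 2286 = 2245$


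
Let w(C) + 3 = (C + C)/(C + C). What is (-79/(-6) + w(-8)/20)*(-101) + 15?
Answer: -19571/15 ≈ -1304.7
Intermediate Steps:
w(C) = -2 (w(C) = -3 + (C + C)/(C + C) = -3 + (2*C)/((2*C)) = -3 + (2*C)*(1/(2*C)) = -3 + 1 = -2)
(-79/(-6) + w(-8)/20)*(-101) + 15 = (-79/(-6) - 2/20)*(-101) + 15 = (-79*(-⅙) - 2*1/20)*(-101) + 15 = (79/6 - ⅒)*(-101) + 15 = (196/15)*(-101) + 15 = -19796/15 + 15 = -19571/15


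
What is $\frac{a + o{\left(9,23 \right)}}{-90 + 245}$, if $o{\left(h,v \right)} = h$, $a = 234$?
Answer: $\frac{243}{155} \approx 1.5677$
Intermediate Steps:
$\frac{a + o{\left(9,23 \right)}}{-90 + 245} = \frac{234 + 9}{-90 + 245} = \frac{243}{155}$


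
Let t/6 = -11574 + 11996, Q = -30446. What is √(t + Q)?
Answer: I*√27914 ≈ 167.07*I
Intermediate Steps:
t = 2532 (t = 6*(-11574 + 11996) = 6*422 = 2532)
√(t + Q) = √(2532 - 30446) = √(-27914) = I*√27914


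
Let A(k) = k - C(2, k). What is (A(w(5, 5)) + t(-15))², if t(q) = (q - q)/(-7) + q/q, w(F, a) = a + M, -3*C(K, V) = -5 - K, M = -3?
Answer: 4/9 ≈ 0.44444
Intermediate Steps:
C(K, V) = 5/3 + K/3 (C(K, V) = -(-5 - K)/3 = 5/3 + K/3)
w(F, a) = -3 + a (w(F, a) = a - 3 = -3 + a)
A(k) = -7/3 + k (A(k) = k - (5/3 + (⅓)*2) = k - (5/3 + ⅔) = k - 1*7/3 = k - 7/3 = -7/3 + k)
t(q) = 1 (t(q) = 0*(-⅐) + 1 = 0 + 1 = 1)
(A(w(5, 5)) + t(-15))² = ((-7/3 + (-3 + 5)) + 1)² = ((-7/3 + 2) + 1)² = (-⅓ + 1)² = (⅔)² = 4/9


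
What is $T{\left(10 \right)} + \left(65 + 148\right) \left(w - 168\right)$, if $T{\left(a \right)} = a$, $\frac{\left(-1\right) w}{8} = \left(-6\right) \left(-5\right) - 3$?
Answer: $-81782$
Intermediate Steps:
$w = -216$ ($w = - 8 \left(\left(-6\right) \left(-5\right) - 3\right) = - 8 \left(30 - 3\right) = \left(-8\right) 27 = -216$)
$T{\left(10 \right)} + \left(65 + 148\right) \left(w - 168\right) = 10 + \left(65 + 148\right) \left(-216 - 168\right) = 10 + 213 \left(-384\right) = 10 - 81792 = -81782$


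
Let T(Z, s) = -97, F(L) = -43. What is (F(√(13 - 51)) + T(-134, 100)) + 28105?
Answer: 27965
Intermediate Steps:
(F(√(13 - 51)) + T(-134, 100)) + 28105 = (-43 - 97) + 28105 = -140 + 28105 = 27965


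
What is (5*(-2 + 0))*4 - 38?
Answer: -78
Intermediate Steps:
(5*(-2 + 0))*4 - 38 = (5*(-2))*4 - 38 = -10*4 - 38 = -40 - 38 = -78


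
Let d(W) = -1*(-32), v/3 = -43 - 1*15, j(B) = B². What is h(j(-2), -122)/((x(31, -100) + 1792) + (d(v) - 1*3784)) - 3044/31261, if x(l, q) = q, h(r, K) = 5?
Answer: -1285389/12879532 ≈ -0.099801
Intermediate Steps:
v = -174 (v = 3*(-43 - 1*15) = 3*(-43 - 15) = 3*(-58) = -174)
d(W) = 32
h(j(-2), -122)/((x(31, -100) + 1792) + (d(v) - 1*3784)) - 3044/31261 = 5/((-100 + 1792) + (32 - 1*3784)) - 3044/31261 = 5/(1692 + (32 - 3784)) - 3044*1/31261 = 5/(1692 - 3752) - 3044/31261 = 5/(-2060) - 3044/31261 = 5*(-1/2060) - 3044/31261 = -1/412 - 3044/31261 = -1285389/12879532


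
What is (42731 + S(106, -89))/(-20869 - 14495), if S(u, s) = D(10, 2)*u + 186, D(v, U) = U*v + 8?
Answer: -2185/1684 ≈ -1.2975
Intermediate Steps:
D(v, U) = 8 + U*v
S(u, s) = 186 + 28*u (S(u, s) = (8 + 2*10)*u + 186 = (8 + 20)*u + 186 = 28*u + 186 = 186 + 28*u)
(42731 + S(106, -89))/(-20869 - 14495) = (42731 + (186 + 28*106))/(-20869 - 14495) = (42731 + (186 + 2968))/(-35364) = (42731 + 3154)*(-1/35364) = 45885*(-1/35364) = -2185/1684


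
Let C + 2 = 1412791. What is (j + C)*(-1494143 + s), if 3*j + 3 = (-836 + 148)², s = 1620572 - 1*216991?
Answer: -426701699896/3 ≈ -1.4223e+11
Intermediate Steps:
s = 1403581 (s = 1620572 - 216991 = 1403581)
C = 1412789 (C = -2 + 1412791 = 1412789)
j = 473341/3 (j = -1 + (-836 + 148)²/3 = -1 + (⅓)*(-688)² = -1 + (⅓)*473344 = -1 + 473344/3 = 473341/3 ≈ 1.5778e+5)
(j + C)*(-1494143 + s) = (473341/3 + 1412789)*(-1494143 + 1403581) = (4711708/3)*(-90562) = -426701699896/3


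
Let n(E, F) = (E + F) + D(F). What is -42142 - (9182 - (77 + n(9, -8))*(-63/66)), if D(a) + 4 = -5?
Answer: -1130577/22 ≈ -51390.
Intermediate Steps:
D(a) = -9 (D(a) = -4 - 5 = -9)
n(E, F) = -9 + E + F (n(E, F) = (E + F) - 9 = -9 + E + F)
-42142 - (9182 - (77 + n(9, -8))*(-63/66)) = -42142 - (9182 - (77 + (-9 + 9 - 8))*(-63/66)) = -42142 - (9182 - (77 - 8)*(-63*1/66)) = -42142 - (9182 - 69*(-21)/22) = -42142 - (9182 - 1*(-1449/22)) = -42142 - (9182 + 1449/22) = -42142 - 1*203453/22 = -42142 - 203453/22 = -1130577/22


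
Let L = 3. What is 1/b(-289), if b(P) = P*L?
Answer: -1/867 ≈ -0.0011534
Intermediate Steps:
b(P) = 3*P (b(P) = P*3 = 3*P)
1/b(-289) = 1/(3*(-289)) = 1/(-867) = -1/867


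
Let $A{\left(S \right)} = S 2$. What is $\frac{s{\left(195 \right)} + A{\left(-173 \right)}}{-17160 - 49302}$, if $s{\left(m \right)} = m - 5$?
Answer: $\frac{26}{11077} \approx 0.0023472$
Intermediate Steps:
$A{\left(S \right)} = 2 S$
$s{\left(m \right)} = -5 + m$ ($s{\left(m \right)} = m - 5 = -5 + m$)
$\frac{s{\left(195 \right)} + A{\left(-173 \right)}}{-17160 - 49302} = \frac{\left(-5 + 195\right) + 2 \left(-173\right)}{-17160 - 49302} = \frac{190 - 346}{-66462} = \left(-156\right) \left(- \frac{1}{66462}\right) = \frac{26}{11077}$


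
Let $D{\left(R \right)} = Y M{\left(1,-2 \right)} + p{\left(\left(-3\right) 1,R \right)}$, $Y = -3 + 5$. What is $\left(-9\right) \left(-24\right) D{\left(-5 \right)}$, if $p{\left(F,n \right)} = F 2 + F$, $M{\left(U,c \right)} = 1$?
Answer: $-1512$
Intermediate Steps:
$p{\left(F,n \right)} = 3 F$ ($p{\left(F,n \right)} = 2 F + F = 3 F$)
$Y = 2$
$D{\left(R \right)} = -7$ ($D{\left(R \right)} = 2 \cdot 1 + 3 \left(\left(-3\right) 1\right) = 2 + 3 \left(-3\right) = 2 - 9 = -7$)
$\left(-9\right) \left(-24\right) D{\left(-5 \right)} = \left(-9\right) \left(-24\right) \left(-7\right) = 216 \left(-7\right) = -1512$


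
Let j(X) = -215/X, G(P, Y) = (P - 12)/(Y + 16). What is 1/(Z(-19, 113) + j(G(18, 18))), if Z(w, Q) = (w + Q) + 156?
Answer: -3/2905 ≈ -0.0010327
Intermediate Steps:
G(P, Y) = (-12 + P)/(16 + Y)
Z(w, Q) = 156 + Q + w (Z(w, Q) = (Q + w) + 156 = 156 + Q + w)
1/(Z(-19, 113) + j(G(18, 18))) = 1/((156 + 113 - 19) - 215*(16 + 18)/(-12 + 18)) = 1/(250 - 215/(6/34)) = 1/(250 - 215/((1/34)*6)) = 1/(250 - 215/3/17) = 1/(250 - 215*17/3) = 1/(250 - 3655/3) = 1/(-2905/3) = -3/2905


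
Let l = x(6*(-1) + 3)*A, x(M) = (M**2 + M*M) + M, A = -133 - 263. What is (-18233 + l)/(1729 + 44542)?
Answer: -24173/46271 ≈ -0.52242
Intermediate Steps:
A = -396
x(M) = M + 2*M**2 (x(M) = (M**2 + M**2) + M = 2*M**2 + M = M + 2*M**2)
l = -5940 (l = ((6*(-1) + 3)*(1 + 2*(6*(-1) + 3)))*(-396) = ((-6 + 3)*(1 + 2*(-6 + 3)))*(-396) = -3*(1 + 2*(-3))*(-396) = -3*(1 - 6)*(-396) = -3*(-5)*(-396) = 15*(-396) = -5940)
(-18233 + l)/(1729 + 44542) = (-18233 - 5940)/(1729 + 44542) = -24173/46271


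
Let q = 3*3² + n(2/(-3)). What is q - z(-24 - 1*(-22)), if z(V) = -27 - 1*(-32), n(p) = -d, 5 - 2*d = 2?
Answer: 41/2 ≈ 20.500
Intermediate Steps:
d = 3/2 (d = 5/2 - ½*2 = 5/2 - 1 = 3/2 ≈ 1.5000)
n(p) = -3/2 (n(p) = -1*3/2 = -3/2)
z(V) = 5 (z(V) = -27 + 32 = 5)
q = 51/2 (q = 3*3² - 3/2 = 3*9 - 3/2 = 27 - 3/2 = 51/2 ≈ 25.500)
q - z(-24 - 1*(-22)) = 51/2 - 1*5 = 51/2 - 5 = 41/2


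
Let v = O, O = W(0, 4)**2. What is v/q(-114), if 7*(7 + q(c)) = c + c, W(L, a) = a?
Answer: -112/277 ≈ -0.40433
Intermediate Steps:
q(c) = -7 + 2*c/7 (q(c) = -7 + (c + c)/7 = -7 + (2*c)/7 = -7 + 2*c/7)
O = 16 (O = 4**2 = 16)
v = 16
v/q(-114) = 16/(-7 + (2/7)*(-114)) = 16/(-7 - 228/7) = 16/(-277/7) = 16*(-7/277) = -112/277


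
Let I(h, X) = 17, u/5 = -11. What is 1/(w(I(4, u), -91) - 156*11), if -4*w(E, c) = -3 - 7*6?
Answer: -4/6819 ≈ -0.00058660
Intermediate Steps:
u = -55 (u = 5*(-11) = -55)
w(E, c) = 45/4 (w(E, c) = -(-3 - 7*6)/4 = -(-3 - 42)/4 = -¼*(-45) = 45/4)
1/(w(I(4, u), -91) - 156*11) = 1/(45/4 - 156*11) = 1/(45/4 - 1716) = 1/(-6819/4) = -4/6819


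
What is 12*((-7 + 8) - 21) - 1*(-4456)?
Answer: 4216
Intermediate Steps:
12*((-7 + 8) - 21) - 1*(-4456) = 12*(1 - 21) + 4456 = 12*(-20) + 4456 = -240 + 4456 = 4216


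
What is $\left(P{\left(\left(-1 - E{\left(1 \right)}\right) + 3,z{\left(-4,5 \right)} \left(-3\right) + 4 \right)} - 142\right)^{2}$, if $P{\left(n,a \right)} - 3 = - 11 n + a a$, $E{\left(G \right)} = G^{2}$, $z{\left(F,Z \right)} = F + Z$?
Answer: $22201$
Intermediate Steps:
$P{\left(n,a \right)} = 3 + a^{2} - 11 n$ ($P{\left(n,a \right)} = 3 + \left(- 11 n + a a\right) = 3 + \left(- 11 n + a^{2}\right) = 3 + \left(a^{2} - 11 n\right) = 3 + a^{2} - 11 n$)
$\left(P{\left(\left(-1 - E{\left(1 \right)}\right) + 3,z{\left(-4,5 \right)} \left(-3\right) + 4 \right)} - 142\right)^{2} = \left(\left(3 + \left(\left(-4 + 5\right) \left(-3\right) + 4\right)^{2} - 11 \left(\left(-1 - 1^{2}\right) + 3\right)\right) - 142\right)^{2} = \left(\left(3 + \left(1 \left(-3\right) + 4\right)^{2} - 11 \left(\left(-1 - 1\right) + 3\right)\right) - 142\right)^{2} = \left(\left(3 + \left(-3 + 4\right)^{2} - 11 \left(\left(-1 - 1\right) + 3\right)\right) - 142\right)^{2} = \left(\left(3 + 1^{2} - 11 \left(-2 + 3\right)\right) - 142\right)^{2} = \left(\left(3 + 1 - 11\right) - 142\right)^{2} = \left(-7 - 142\right)^{2} = \left(-149\right)^{2} = 22201$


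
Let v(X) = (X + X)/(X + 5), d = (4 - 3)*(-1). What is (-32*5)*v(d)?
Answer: 80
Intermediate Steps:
d = -1 (d = 1*(-1) = -1)
v(X) = 2*X/(5 + X) (v(X) = (2*X)/(5 + X) = 2*X/(5 + X))
(-32*5)*v(d) = (-32*5)*(2*(-1)/(5 - 1)) = -320*(-1)/4 = -160*(-1/2) = 80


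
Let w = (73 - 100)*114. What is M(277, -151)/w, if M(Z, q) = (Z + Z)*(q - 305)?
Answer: 2216/27 ≈ 82.074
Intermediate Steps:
M(Z, q) = 2*Z*(-305 + q) (M(Z, q) = (2*Z)*(-305 + q) = 2*Z*(-305 + q))
w = -3078 (w = -27*114 = -3078)
M(277, -151)/w = (2*277*(-305 - 151))/(-3078) = (2*277*(-456))*(-1/3078) = -252624*(-1/3078) = 2216/27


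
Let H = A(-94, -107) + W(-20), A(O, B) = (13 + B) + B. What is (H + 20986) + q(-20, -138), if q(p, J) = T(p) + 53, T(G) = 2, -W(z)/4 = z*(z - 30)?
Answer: 16840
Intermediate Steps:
W(z) = -4*z*(-30 + z) (W(z) = -4*z*(z - 30) = -4*z*(-30 + z))
A(O, B) = 13 + 2*B
q(p, J) = 55 (q(p, J) = 2 + 53 = 55)
H = -4201 (H = (13 + 2*(-107)) + 4*(-20)*(30 - 1*(-20)) = (13 - 214) + 4*(-20)*(30 + 20) = -201 + 4*(-20)*50 = -201 - 4000 = -4201)
(H + 20986) + q(-20, -138) = (-4201 + 20986) + 55 = 16785 + 55 = 16840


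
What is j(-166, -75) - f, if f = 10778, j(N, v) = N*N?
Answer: 16778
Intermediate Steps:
j(N, v) = N²
j(-166, -75) - f = (-166)² - 1*10778 = 27556 - 10778 = 16778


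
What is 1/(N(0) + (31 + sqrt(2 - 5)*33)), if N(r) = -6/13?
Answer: 5161/709732 - 5577*I*sqrt(3)/709732 ≈ 0.0072718 - 0.01361*I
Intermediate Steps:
N(r) = -6/13 (N(r) = -6*1/13 = -6/13)
1/(N(0) + (31 + sqrt(2 - 5)*33)) = 1/(-6/13 + (31 + sqrt(2 - 5)*33)) = 1/(-6/13 + (31 + sqrt(-3)*33)) = 1/(-6/13 + (31 + (I*sqrt(3))*33)) = 1/(-6/13 + (31 + 33*I*sqrt(3))) = 1/(397/13 + 33*I*sqrt(3))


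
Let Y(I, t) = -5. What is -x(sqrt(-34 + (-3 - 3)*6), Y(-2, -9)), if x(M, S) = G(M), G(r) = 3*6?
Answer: -18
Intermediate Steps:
G(r) = 18
x(M, S) = 18
-x(sqrt(-34 + (-3 - 3)*6), Y(-2, -9)) = -1*18 = -18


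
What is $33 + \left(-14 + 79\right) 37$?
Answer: $2438$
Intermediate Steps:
$33 + \left(-14 + 79\right) 37 = 33 + 65 \cdot 37 = 33 + 2405 = 2438$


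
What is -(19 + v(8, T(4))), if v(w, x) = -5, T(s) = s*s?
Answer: -14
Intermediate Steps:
T(s) = s²
-(19 + v(8, T(4))) = -(19 - 5) = -1*14 = -14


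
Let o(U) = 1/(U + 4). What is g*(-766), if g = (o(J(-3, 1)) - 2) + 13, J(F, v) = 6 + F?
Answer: -59748/7 ≈ -8535.4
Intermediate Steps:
o(U) = 1/(4 + U)
g = 78/7 (g = (1/(4 + (6 - 3)) - 2) + 13 = (1/(4 + 3) - 2) + 13 = (1/7 - 2) + 13 = -13/7 + 13 = 78/7 ≈ 11.143)
g*(-766) = (78/7)*(-766) = -59748/7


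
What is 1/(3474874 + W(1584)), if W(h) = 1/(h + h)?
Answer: 3168/11008400833 ≈ 2.8778e-7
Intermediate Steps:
W(h) = 1/(2*h)
1/(3474874 + W(1584)) = 1/(3474874 + (½)/1584) = 1/(3474874 + (½)*(1/1584)) = 1/(3474874 + 1/3168) = 1/(11008400833/3168) = 3168/11008400833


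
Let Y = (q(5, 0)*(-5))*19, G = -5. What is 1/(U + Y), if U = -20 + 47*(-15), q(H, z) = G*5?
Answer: 1/1650 ≈ 0.00060606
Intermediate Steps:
q(H, z) = -25 (q(H, z) = -5*5 = -25)
Y = 2375 (Y = -25*(-5)*19 = 125*19 = 2375)
U = -725 (U = -20 - 705 = -725)
1/(U + Y) = 1/(-725 + 2375) = 1/1650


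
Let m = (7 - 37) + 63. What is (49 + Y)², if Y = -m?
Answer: 256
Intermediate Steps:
m = 33 (m = -30 + 63 = 33)
Y = -33 (Y = -1*33 = -33)
(49 + Y)² = (49 - 33)² = 16² = 256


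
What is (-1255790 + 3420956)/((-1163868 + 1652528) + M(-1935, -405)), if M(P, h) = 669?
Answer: 2165166/489329 ≈ 4.4248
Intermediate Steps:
(-1255790 + 3420956)/((-1163868 + 1652528) + M(-1935, -405)) = (-1255790 + 3420956)/((-1163868 + 1652528) + 669) = 2165166/(488660 + 669) = 2165166/489329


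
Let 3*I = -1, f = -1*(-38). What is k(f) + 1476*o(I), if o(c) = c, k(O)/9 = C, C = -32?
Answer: -780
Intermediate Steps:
f = 38
I = -1/3 (I = (1/3)*(-1) = -1/3 ≈ -0.33333)
k(O) = -288 (k(O) = 9*(-32) = -288)
k(f) + 1476*o(I) = -288 + 1476*(-1/3) = -288 - 492 = -780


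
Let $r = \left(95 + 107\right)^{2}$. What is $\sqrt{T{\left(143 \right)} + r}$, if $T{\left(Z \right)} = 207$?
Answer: $\sqrt{41011} \approx 202.51$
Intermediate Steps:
$r = 40804$ ($r = 202^{2} = 40804$)
$\sqrt{T{\left(143 \right)} + r} = \sqrt{207 + 40804} = \sqrt{41011}$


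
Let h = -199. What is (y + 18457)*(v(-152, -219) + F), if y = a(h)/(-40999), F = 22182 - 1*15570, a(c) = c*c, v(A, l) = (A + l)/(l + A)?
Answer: 5003917843446/40999 ≈ 1.2205e+8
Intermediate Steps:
v(A, l) = 1 (v(A, l) = (A + l)/(A + l) = 1)
a(c) = c²
F = 6612 (F = 22182 - 15570 = 6612)
y = -39601/40999 (y = (-199)²/(-40999) = 39601*(-1/40999) = -39601/40999 ≈ -0.96590)
(y + 18457)*(v(-152, -219) + F) = (-39601/40999 + 18457)*(1 + 6612) = (756678942/40999)*6613 = 5003917843446/40999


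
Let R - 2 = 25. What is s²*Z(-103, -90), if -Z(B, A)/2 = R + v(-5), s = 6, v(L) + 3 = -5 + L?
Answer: -1008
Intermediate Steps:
v(L) = -8 + L (v(L) = -3 + (-5 + L) = -8 + L)
R = 27 (R = 2 + 25 = 27)
Z(B, A) = -28 (Z(B, A) = -2*(27 + (-8 - 5)) = -2*(27 - 13) = -2*14 = -28)
s²*Z(-103, -90) = 6²*(-28) = 36*(-28) = -1008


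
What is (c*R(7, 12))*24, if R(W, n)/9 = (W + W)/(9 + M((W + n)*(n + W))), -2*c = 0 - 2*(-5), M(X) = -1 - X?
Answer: 15120/353 ≈ 42.833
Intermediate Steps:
c = -5 (c = -(0 - 2*(-5))/2 = -(0 + 10)/2 = -½*10 = -5)
R(W, n) = 18*W/(8 - (W + n)²) (R(W, n) = 9*((W + W)/(9 + (-1 - (W + n)*(n + W)))) = 9*((2*W)/(9 + (-1 - (W + n)*(W + n)))) = 9*((2*W)/(9 + (-1 - (W + n)²))) = 9*((2*W)/(8 - (W + n)²)) = 9*(2*W/(8 - (W + n)²)) = 18*W/(8 - (W + n)²))
(c*R(7, 12))*24 = -(-90)*7/(-8 + 7² + 12² + 2*7*12)*24 = -(-90)*7/(-8 + 49 + 144 + 168)*24 = -(-90)*7/353*24 = -5*(-126/353)*24 = (630/353)*24 = 15120/353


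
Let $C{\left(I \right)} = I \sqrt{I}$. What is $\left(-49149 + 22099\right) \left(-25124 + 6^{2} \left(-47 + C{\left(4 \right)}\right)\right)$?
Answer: $717582400$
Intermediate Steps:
$C{\left(I \right)} = I^{\frac{3}{2}}$
$\left(-49149 + 22099\right) \left(-25124 + 6^{2} \left(-47 + C{\left(4 \right)}\right)\right) = \left(-49149 + 22099\right) \left(-25124 + 6^{2} \left(-47 + 4^{\frac{3}{2}}\right)\right) = - 27050 \left(-25124 + 36 \left(-47 + 8\right)\right) = - 27050 \left(-25124 + 36 \left(-39\right)\right) = - 27050 \left(-25124 - 1404\right) = \left(-27050\right) \left(-26528\right) = 717582400$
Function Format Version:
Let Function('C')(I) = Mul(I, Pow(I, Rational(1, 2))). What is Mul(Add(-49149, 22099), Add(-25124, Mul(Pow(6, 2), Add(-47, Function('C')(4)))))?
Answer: 717582400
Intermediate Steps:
Function('C')(I) = Pow(I, Rational(3, 2))
Mul(Add(-49149, 22099), Add(-25124, Mul(Pow(6, 2), Add(-47, Function('C')(4))))) = Mul(Add(-49149, 22099), Add(-25124, Mul(Pow(6, 2), Add(-47, Pow(4, Rational(3, 2)))))) = Mul(-27050, Add(-25124, Mul(36, Add(-47, 8)))) = Mul(-27050, Add(-25124, Mul(36, -39))) = Mul(-27050, Add(-25124, -1404)) = Mul(-27050, -26528) = 717582400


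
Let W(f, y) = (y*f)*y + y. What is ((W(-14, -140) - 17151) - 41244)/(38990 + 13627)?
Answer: -332935/52617 ≈ -6.3275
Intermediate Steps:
W(f, y) = y + f*y**2 (W(f, y) = (f*y)*y + y = f*y**2 + y = y + f*y**2)
((W(-14, -140) - 17151) - 41244)/(38990 + 13627) = ((-140*(1 - 14*(-140)) - 17151) - 41244)/(38990 + 13627) = ((-140*(1 + 1960) - 17151) - 41244)/52617 = ((-140*1961 - 17151) - 41244)*(1/52617) = ((-274540 - 17151) - 41244)*(1/52617) = (-291691 - 41244)*(1/52617) = -332935*1/52617 = -332935/52617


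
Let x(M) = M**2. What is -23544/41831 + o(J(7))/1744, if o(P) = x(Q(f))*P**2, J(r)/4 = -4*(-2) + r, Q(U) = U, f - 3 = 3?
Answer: 336264804/4559579 ≈ 73.749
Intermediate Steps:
f = 6 (f = 3 + 3 = 6)
J(r) = 32 + 4*r (J(r) = 4*(-4*(-2) + r) = 4*(8 + r) = 32 + 4*r)
o(P) = 36*P**2 (o(P) = 6**2*P**2 = 36*P**2)
-23544/41831 + o(J(7))/1744 = -23544/41831 + (36*(32 + 4*7)**2)/1744 = -23544*1/41831 + (36*(32 + 28)**2)*(1/1744) = -23544/41831 + (36*60**2)*(1/1744) = -23544/41831 + (36*3600)*(1/1744) = -23544/41831 + 129600*(1/1744) = -23544/41831 + 8100/109 = 336264804/4559579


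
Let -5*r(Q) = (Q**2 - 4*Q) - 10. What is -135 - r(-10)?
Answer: -109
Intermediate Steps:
r(Q) = 2 - Q**2/5 + 4*Q/5 (r(Q) = -((Q**2 - 4*Q) - 10)/5 = -(-10 + Q**2 - 4*Q)/5 = 2 - Q**2/5 + 4*Q/5)
-135 - r(-10) = -135 - (2 - 1/5*(-10)**2 + (4/5)*(-10)) = -135 - (2 - 1/5*100 - 8) = -135 - (2 - 20 - 8) = -135 - 1*(-26) = -135 + 26 = -109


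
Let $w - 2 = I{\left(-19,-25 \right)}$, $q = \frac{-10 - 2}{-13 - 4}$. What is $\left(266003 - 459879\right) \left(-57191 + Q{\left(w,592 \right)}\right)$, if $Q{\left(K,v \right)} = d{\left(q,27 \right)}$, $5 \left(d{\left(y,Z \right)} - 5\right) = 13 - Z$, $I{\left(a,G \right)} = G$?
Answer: $\frac{55437678944}{5} \approx 1.1088 \cdot 10^{10}$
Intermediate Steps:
$q = \frac{12}{17}$ ($q = - \frac{12}{-17} = \left(-12\right) \left(- \frac{1}{17}\right) = \frac{12}{17} \approx 0.70588$)
$w = -23$ ($w = 2 - 25 = -23$)
$d{\left(y,Z \right)} = \frac{38}{5} - \frac{Z}{5}$ ($d{\left(y,Z \right)} = 5 + \frac{13 - Z}{5} = 5 - \left(- \frac{13}{5} + \frac{Z}{5}\right) = \frac{38}{5} - \frac{Z}{5}$)
$Q{\left(K,v \right)} = \frac{11}{5}$ ($Q{\left(K,v \right)} = \frac{38}{5} - \frac{27}{5} = \frac{11}{5}$)
$\left(266003 - 459879\right) \left(-57191 + Q{\left(w,592 \right)}\right) = \left(266003 - 459879\right) \left(-57191 + \frac{11}{5}\right) = \left(-193876\right) \left(- \frac{285944}{5}\right) = \frac{55437678944}{5}$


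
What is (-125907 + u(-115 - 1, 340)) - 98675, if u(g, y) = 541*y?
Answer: -40642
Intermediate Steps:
(-125907 + u(-115 - 1, 340)) - 98675 = (-125907 + 541*340) - 98675 = (-125907 + 183940) - 98675 = 58033 - 98675 = -40642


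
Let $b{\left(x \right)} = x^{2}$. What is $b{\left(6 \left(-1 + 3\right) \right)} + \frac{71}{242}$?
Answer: $\frac{34919}{242} \approx 144.29$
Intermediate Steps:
$b{\left(6 \left(-1 + 3\right) \right)} + \frac{71}{242} = \left(6 \left(-1 + 3\right)\right)^{2} + \frac{71}{242} = \left(6 \cdot 2\right)^{2} + 71 \cdot \frac{1}{242} = 12^{2} + \frac{71}{242} = 144 + \frac{71}{242} = \frac{34919}{242}$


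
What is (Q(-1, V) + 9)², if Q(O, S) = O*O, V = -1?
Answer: 100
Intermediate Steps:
Q(O, S) = O²
(Q(-1, V) + 9)² = ((-1)² + 9)² = (1 + 9)² = 10² = 100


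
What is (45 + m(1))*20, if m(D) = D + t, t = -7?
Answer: 780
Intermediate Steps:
m(D) = -7 + D (m(D) = D - 7 = -7 + D)
(45 + m(1))*20 = (45 + (-7 + 1))*20 = (45 - 6)*20 = 39*20 = 780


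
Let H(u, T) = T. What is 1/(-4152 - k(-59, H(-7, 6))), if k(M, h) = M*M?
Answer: -1/7633 ≈ -0.00013101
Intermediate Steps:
k(M, h) = M**2
1/(-4152 - k(-59, H(-7, 6))) = 1/(-4152 - 1*(-59)**2) = 1/(-4152 - 1*3481) = 1/(-4152 - 3481) = 1/(-7633) = -1/7633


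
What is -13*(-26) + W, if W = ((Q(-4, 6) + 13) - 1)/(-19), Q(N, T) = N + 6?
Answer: 6408/19 ≈ 337.26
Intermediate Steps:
Q(N, T) = 6 + N
W = -14/19 (W = (((6 - 4) + 13) - 1)/(-19) = ((2 + 13) - 1)*(-1/19) = (15 - 1)*(-1/19) = 14*(-1/19) = -14/19 ≈ -0.73684)
-13*(-26) + W = -13*(-26) - 14/19 = 338 - 14/19 = 6408/19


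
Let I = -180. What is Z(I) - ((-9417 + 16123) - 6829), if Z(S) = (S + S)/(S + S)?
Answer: 124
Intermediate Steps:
Z(S) = 1 (Z(S) = (2*S)/((2*S)) = (2*S)*(1/(2*S)) = 1)
Z(I) - ((-9417 + 16123) - 6829) = 1 - ((-9417 + 16123) - 6829) = 1 - (6706 - 6829) = 1 - 1*(-123) = 1 + 123 = 124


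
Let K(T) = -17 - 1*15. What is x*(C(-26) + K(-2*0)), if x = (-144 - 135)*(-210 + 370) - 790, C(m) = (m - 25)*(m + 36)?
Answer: 24623060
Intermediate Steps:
C(m) = (-25 + m)*(36 + m)
x = -45430 (x = -279*160 - 790 = -44640 - 790 = -45430)
K(T) = -32 (K(T) = -17 - 15 = -32)
x*(C(-26) + K(-2*0)) = -45430*((-900 + (-26)² + 11*(-26)) - 32) = -45430*((-900 + 676 - 286) - 32) = -45430*(-510 - 32) = -45430*(-542) = 24623060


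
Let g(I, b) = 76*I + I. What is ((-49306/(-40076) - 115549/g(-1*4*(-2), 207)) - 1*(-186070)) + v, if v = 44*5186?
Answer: 365071853787/881672 ≈ 4.1407e+5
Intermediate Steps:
g(I, b) = 77*I
v = 228184
((-49306/(-40076) - 115549/g(-1*4*(-2), 207)) - 1*(-186070)) + v = ((-49306/(-40076) - 115549/(77*(-1*4*(-2)))) - 1*(-186070)) + 228184 = ((-49306*(-1/40076) - 115549/(77*(-4*(-2)))) + 186070) + 228184 = ((24653/20038 - 115549/(77*8)) + 186070) + 228184 = ((24653/20038 - 115549/616) + 186070) + 228184 = ((24653/20038 - 115549*1/616) + 186070) + 228184 = ((24653/20038 - 16507/88) + 186070) + 228184 = (-164298901/881672 + 186070) + 228184 = 163888410139/881672 + 228184 = 365071853787/881672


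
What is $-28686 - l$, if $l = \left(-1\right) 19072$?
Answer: $-9614$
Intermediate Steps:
$l = -19072$
$-28686 - l = -28686 - -19072 = -28686 + 19072 = -9614$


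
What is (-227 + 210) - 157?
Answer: -174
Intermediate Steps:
(-227 + 210) - 157 = -17 - 157 = -174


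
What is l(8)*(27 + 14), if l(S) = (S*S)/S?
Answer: 328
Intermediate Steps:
l(S) = S (l(S) = S**2/S = S)
l(8)*(27 + 14) = 8*(27 + 14) = 8*41 = 328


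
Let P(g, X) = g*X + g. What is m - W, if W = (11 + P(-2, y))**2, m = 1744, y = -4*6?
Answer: -1505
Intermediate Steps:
y = -24
P(g, X) = g + X*g (P(g, X) = X*g + g = g + X*g)
W = 3249 (W = (11 - 2*(1 - 24))**2 = (11 - 2*(-23))**2 = (11 + 46)**2 = 57**2 = 3249)
m - W = 1744 - 1*3249 = 1744 - 3249 = -1505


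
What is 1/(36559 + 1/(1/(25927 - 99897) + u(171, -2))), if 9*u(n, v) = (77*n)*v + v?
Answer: 1948073929/71219634104581 ≈ 2.7353e-5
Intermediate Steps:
u(n, v) = v/9 + 77*n*v/9 (u(n, v) = ((77*n)*v + v)/9 = (77*n*v + v)/9 = (v + 77*n*v)/9 = v/9 + 77*n*v/9)
1/(36559 + 1/(1/(25927 - 99897) + u(171, -2))) = 1/(36559 + 1/(1/(25927 - 99897) + (1/9)*(-2)*(1 + 77*171))) = 1/(36559 + 1/(1/(-73970) + (1/9)*(-2)*(1 + 13167))) = 1/(36559 + 1/(-1/73970 + (1/9)*(-2)*13168)) = 1/(36559 + 1/(-1/73970 - 26336/9)) = 1/(36559 + 1/(-1948073929/665730)) = 1/(36559 - 665730/1948073929) = 1/(71219634104581/1948073929) = 1948073929/71219634104581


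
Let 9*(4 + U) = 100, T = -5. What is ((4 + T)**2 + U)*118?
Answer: 8614/9 ≈ 957.11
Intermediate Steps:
U = 64/9 (U = -4 + (1/9)*100 = -4 + 100/9 = 64/9 ≈ 7.1111)
((4 + T)**2 + U)*118 = ((4 - 5)**2 + 64/9)*118 = ((-1)**2 + 64/9)*118 = (1 + 64/9)*118 = (73/9)*118 = 8614/9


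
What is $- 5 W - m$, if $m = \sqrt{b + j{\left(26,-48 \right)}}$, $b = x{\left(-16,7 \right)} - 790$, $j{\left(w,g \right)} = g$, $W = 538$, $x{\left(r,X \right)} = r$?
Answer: $-2690 - i \sqrt{854} \approx -2690.0 - 29.223 i$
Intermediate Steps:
$b = -806$ ($b = -16 - 790 = -806$)
$m = i \sqrt{854}$ ($m = \sqrt{-806 - 48} = \sqrt{-854} = i \sqrt{854} \approx 29.223 i$)
$- 5 W - m = \left(-5\right) 538 - i \sqrt{854} = -2690 - i \sqrt{854}$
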